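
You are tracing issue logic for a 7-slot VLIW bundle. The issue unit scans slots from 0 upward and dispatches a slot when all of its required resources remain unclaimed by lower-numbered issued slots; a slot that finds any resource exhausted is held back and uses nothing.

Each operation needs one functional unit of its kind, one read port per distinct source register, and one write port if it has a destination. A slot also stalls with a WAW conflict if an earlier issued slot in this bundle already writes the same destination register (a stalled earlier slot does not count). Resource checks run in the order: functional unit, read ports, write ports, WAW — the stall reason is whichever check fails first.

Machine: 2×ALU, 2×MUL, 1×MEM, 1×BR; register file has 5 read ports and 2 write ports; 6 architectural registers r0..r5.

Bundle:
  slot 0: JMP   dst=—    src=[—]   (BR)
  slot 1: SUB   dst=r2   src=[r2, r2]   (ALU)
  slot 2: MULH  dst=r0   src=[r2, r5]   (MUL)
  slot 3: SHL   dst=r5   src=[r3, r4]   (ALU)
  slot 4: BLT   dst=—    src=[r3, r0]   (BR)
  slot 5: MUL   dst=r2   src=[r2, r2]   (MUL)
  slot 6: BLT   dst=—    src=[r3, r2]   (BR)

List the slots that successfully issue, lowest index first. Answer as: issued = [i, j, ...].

issued = [0, 1, 2]

  0. BR ⇒ go  {2A/2Mu/1Ld/0B | 5r 2w}
  1. ALU→r2 ⇒ go  {1A/2Mu/1Ld/0B | 4r 1w}
  2. MUL→r0 ⇒ go  {1A/1Mu/1Ld/0B | 2r 0w}
  3. ALU→r5 ⇒ no(WR_PORT)  {1A/1Mu/1Ld/0B | 2r 0w}
  4. BR ⇒ no(FU)  {1A/1Mu/1Ld/0B | 2r 0w}
  5. MUL→r2 ⇒ no(WR_PORT)  {1A/1Mu/1Ld/0B | 2r 0w}
  6. BR ⇒ no(FU)  {1A/1Mu/1Ld/0B | 2r 0w}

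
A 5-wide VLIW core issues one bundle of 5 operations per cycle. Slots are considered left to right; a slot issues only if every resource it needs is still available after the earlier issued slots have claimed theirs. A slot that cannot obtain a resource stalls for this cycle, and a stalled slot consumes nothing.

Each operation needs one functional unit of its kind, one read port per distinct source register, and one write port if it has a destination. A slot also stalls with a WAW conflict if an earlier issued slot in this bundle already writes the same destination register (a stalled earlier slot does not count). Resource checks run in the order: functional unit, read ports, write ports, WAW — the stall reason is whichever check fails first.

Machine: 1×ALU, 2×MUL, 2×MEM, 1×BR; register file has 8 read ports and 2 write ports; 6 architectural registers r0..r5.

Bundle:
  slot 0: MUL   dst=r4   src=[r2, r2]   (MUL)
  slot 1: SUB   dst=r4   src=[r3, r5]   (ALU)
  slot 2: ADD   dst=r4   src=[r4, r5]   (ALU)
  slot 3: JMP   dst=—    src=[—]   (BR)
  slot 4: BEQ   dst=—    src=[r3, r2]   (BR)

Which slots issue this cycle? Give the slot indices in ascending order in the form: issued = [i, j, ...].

#0 MUL src=r2,r2 dispatched  <A:1 Mu:1 Ld:2 B:1 rd:7 wr:1>
#1 ALU src=r3,r5 held:WAW  <A:1 Mu:1 Ld:2 B:1 rd:7 wr:1>
#2 ALU src=r4,r5 held:WAW  <A:1 Mu:1 Ld:2 B:1 rd:7 wr:1>
#3 BR src=- dispatched  <A:1 Mu:1 Ld:2 B:0 rd:7 wr:1>
#4 BR src=r3,r2 held:FU  <A:1 Mu:1 Ld:2 B:0 rd:7 wr:1>

issued = [0, 3]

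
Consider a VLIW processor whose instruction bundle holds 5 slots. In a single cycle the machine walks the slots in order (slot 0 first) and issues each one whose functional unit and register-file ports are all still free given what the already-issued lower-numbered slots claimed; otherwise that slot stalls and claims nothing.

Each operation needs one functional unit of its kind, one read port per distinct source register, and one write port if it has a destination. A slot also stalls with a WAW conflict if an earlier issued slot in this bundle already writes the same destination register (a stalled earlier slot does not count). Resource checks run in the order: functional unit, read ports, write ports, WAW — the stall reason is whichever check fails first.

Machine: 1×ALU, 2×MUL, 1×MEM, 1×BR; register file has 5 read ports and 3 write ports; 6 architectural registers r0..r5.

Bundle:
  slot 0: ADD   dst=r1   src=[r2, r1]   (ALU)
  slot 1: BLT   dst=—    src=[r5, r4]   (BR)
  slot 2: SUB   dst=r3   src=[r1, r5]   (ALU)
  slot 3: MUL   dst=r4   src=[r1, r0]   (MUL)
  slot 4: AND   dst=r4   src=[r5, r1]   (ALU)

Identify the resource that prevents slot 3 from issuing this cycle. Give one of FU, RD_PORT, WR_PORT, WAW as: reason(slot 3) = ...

slot 0 (ALU): ISSUE — free A0,Mu2,Ld1,B1 rp3 wp2
slot 1 (BR): ISSUE — free A0,Mu2,Ld1,B0 rp1 wp2
slot 2 (ALU): stall FU — free A0,Mu2,Ld1,B0 rp1 wp2
slot 3 (MUL): stall RD_PORT — free A0,Mu2,Ld1,B0 rp1 wp2
slot 4 (ALU): stall FU — free A0,Mu2,Ld1,B0 rp1 wp2

reason(slot 3) = RD_PORT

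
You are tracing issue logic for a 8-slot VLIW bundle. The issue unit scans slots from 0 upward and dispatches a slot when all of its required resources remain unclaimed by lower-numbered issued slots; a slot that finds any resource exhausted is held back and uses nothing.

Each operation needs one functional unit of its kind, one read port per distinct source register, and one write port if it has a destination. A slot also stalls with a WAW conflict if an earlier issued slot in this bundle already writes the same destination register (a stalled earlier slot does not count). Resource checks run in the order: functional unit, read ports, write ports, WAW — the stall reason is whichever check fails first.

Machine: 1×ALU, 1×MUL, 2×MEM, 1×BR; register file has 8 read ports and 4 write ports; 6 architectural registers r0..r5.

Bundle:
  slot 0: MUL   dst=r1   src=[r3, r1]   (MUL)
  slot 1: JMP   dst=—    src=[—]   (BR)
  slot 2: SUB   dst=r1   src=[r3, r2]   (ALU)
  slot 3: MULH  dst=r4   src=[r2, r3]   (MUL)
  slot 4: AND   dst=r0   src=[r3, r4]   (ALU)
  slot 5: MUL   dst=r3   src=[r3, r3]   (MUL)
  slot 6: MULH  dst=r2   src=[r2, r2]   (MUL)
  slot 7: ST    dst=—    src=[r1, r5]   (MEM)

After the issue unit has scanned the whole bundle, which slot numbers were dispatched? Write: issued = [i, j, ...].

issued = [0, 1, 4, 7]

  0. MUL→r1 ⇒ go  {1A/0Mu/2Ld/1B | 6r 3w}
  1. BR ⇒ go  {1A/0Mu/2Ld/0B | 6r 3w}
  2. ALU→r1 ⇒ no(WAW)  {1A/0Mu/2Ld/0B | 6r 3w}
  3. MUL→r4 ⇒ no(FU)  {1A/0Mu/2Ld/0B | 6r 3w}
  4. ALU→r0 ⇒ go  {0A/0Mu/2Ld/0B | 4r 2w}
  5. MUL→r3 ⇒ no(FU)  {0A/0Mu/2Ld/0B | 4r 2w}
  6. MUL→r2 ⇒ no(FU)  {0A/0Mu/2Ld/0B | 4r 2w}
  7. MEM ⇒ go  {0A/0Mu/1Ld/0B | 2r 2w}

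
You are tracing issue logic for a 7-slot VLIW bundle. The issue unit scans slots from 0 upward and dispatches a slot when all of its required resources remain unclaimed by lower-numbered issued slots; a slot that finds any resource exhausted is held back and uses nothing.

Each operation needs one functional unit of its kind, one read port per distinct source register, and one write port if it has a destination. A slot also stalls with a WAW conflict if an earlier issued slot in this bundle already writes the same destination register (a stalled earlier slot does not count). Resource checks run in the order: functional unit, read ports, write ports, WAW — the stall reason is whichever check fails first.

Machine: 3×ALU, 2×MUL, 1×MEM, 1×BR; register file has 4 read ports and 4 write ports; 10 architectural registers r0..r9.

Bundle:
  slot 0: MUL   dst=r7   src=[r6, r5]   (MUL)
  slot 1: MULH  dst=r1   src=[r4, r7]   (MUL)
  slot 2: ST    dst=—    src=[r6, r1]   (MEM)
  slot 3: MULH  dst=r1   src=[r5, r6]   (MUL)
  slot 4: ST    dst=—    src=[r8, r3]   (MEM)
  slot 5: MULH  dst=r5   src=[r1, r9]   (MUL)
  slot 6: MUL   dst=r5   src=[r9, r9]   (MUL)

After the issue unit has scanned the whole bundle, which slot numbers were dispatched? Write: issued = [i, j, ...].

(0) want 1×MUL +2rd +1wr — yes → AL3|MU1|ME1|BR1|rd2|wr3
(1) want 1×MUL +2rd +1wr — yes → AL3|MU0|ME1|BR1|rd0|wr2
(2) want 1×MEM +2rd +0wr — RD_PORT → AL3|MU0|ME1|BR1|rd0|wr2
(3) want 1×MUL +2rd +1wr — FU → AL3|MU0|ME1|BR1|rd0|wr2
(4) want 1×MEM +2rd +0wr — RD_PORT → AL3|MU0|ME1|BR1|rd0|wr2
(5) want 1×MUL +2rd +1wr — FU → AL3|MU0|ME1|BR1|rd0|wr2
(6) want 1×MUL +1rd +1wr — FU → AL3|MU0|ME1|BR1|rd0|wr2

issued = [0, 1]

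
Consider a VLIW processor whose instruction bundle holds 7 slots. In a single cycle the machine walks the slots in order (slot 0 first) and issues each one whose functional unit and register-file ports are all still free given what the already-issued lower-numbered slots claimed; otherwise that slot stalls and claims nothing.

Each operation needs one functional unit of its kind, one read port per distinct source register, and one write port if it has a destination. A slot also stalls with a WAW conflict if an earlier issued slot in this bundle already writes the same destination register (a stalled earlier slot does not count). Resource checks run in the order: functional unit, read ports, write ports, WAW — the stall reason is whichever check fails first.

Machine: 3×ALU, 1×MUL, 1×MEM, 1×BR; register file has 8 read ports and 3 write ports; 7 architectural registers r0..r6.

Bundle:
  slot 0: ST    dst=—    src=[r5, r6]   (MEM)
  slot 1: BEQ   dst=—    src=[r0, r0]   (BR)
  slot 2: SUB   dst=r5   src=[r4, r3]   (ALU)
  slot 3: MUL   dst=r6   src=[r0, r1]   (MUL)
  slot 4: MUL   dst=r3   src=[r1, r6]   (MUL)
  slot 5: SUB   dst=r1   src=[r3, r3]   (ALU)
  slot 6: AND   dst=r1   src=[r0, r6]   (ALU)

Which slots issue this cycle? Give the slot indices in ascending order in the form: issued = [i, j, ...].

issued = [0, 1, 2, 3, 5]

#0 MEM src=r5,r6 dispatched  <A:3 Mu:1 Ld:0 B:1 rd:6 wr:3>
#1 BR src=r0,r0 dispatched  <A:3 Mu:1 Ld:0 B:0 rd:5 wr:3>
#2 ALU src=r4,r3 dispatched  <A:2 Mu:1 Ld:0 B:0 rd:3 wr:2>
#3 MUL src=r0,r1 dispatched  <A:2 Mu:0 Ld:0 B:0 rd:1 wr:1>
#4 MUL src=r1,r6 held:FU  <A:2 Mu:0 Ld:0 B:0 rd:1 wr:1>
#5 ALU src=r3,r3 dispatched  <A:1 Mu:0 Ld:0 B:0 rd:0 wr:0>
#6 ALU src=r0,r6 held:RD_PORT  <A:1 Mu:0 Ld:0 B:0 rd:0 wr:0>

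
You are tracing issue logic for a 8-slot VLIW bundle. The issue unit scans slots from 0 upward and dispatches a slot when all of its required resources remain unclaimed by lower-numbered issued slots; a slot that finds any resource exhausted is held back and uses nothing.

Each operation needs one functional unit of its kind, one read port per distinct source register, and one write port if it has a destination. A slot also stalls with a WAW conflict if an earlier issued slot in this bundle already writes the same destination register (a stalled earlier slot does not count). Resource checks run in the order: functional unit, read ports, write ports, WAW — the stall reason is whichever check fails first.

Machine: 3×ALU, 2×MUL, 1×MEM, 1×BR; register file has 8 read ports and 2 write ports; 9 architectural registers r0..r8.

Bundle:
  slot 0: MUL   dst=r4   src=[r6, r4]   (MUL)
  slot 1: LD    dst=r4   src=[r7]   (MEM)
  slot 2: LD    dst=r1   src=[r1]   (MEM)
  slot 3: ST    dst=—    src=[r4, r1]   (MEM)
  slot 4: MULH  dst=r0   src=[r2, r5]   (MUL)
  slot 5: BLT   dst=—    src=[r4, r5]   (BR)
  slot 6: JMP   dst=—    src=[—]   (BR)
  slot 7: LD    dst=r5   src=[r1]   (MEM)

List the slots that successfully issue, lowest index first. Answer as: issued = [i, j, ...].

  0. MUL→r4 ⇒ go  {3A/1Mu/1Ld/1B | 6r 1w}
  1. MEM→r4 ⇒ no(WAW)  {3A/1Mu/1Ld/1B | 6r 1w}
  2. MEM→r1 ⇒ go  {3A/1Mu/0Ld/1B | 5r 0w}
  3. MEM ⇒ no(FU)  {3A/1Mu/0Ld/1B | 5r 0w}
  4. MUL→r0 ⇒ no(WR_PORT)  {3A/1Mu/0Ld/1B | 5r 0w}
  5. BR ⇒ go  {3A/1Mu/0Ld/0B | 3r 0w}
  6. BR ⇒ no(FU)  {3A/1Mu/0Ld/0B | 3r 0w}
  7. MEM→r5 ⇒ no(FU)  {3A/1Mu/0Ld/0B | 3r 0w}

issued = [0, 2, 5]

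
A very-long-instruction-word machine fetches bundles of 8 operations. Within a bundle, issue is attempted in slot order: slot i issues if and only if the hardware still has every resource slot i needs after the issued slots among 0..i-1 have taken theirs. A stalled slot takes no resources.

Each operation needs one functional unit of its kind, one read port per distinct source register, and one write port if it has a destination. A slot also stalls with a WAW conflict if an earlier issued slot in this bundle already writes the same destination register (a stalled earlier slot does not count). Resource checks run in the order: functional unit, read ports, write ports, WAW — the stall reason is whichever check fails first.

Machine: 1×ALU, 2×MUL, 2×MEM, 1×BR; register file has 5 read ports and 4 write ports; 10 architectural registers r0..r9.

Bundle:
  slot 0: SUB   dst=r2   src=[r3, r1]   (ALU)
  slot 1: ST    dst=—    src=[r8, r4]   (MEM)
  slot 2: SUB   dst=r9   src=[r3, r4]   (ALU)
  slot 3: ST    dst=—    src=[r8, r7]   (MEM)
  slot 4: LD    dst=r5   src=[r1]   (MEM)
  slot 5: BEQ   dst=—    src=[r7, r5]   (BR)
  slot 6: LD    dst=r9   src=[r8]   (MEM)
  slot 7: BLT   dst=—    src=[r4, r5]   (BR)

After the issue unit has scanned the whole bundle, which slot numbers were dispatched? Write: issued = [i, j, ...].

issued = [0, 1, 4]

[0] ALU needs rd=2 wr=1: ok; after: ALU=0 MUL=2 MEM=2 BR=1, R=3, W=3
[1] MEM needs rd=2 wr=0: ok; after: ALU=0 MUL=2 MEM=1 BR=1, R=1, W=3
[2] ALU needs rd=2 wr=1: FU; after: ALU=0 MUL=2 MEM=1 BR=1, R=1, W=3
[3] MEM needs rd=2 wr=0: RD_PORT; after: ALU=0 MUL=2 MEM=1 BR=1, R=1, W=3
[4] MEM needs rd=1 wr=1: ok; after: ALU=0 MUL=2 MEM=0 BR=1, R=0, W=2
[5] BR needs rd=2 wr=0: RD_PORT; after: ALU=0 MUL=2 MEM=0 BR=1, R=0, W=2
[6] MEM needs rd=1 wr=1: FU; after: ALU=0 MUL=2 MEM=0 BR=1, R=0, W=2
[7] BR needs rd=2 wr=0: RD_PORT; after: ALU=0 MUL=2 MEM=0 BR=1, R=0, W=2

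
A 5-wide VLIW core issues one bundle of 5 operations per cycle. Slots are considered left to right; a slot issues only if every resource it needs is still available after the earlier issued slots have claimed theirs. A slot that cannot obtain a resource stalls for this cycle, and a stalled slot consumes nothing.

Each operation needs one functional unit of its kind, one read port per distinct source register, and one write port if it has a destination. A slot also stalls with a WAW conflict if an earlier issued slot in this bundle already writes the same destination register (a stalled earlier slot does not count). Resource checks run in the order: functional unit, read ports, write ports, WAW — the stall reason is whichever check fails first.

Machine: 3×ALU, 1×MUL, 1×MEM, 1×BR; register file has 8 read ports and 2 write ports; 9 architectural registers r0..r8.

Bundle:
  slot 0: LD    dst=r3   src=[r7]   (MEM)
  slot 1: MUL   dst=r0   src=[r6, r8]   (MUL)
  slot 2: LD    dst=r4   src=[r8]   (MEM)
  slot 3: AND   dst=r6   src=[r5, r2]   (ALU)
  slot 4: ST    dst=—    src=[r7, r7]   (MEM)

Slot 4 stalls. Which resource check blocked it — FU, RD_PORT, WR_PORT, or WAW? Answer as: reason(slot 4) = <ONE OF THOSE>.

#0 MEM src=r7 dispatched  <A:3 Mu:1 Ld:0 B:1 rd:7 wr:1>
#1 MUL src=r6,r8 dispatched  <A:3 Mu:0 Ld:0 B:1 rd:5 wr:0>
#2 MEM src=r8 held:FU  <A:3 Mu:0 Ld:0 B:1 rd:5 wr:0>
#3 ALU src=r5,r2 held:WR_PORT  <A:3 Mu:0 Ld:0 B:1 rd:5 wr:0>
#4 MEM src=r7,r7 held:FU  <A:3 Mu:0 Ld:0 B:1 rd:5 wr:0>

reason(slot 4) = FU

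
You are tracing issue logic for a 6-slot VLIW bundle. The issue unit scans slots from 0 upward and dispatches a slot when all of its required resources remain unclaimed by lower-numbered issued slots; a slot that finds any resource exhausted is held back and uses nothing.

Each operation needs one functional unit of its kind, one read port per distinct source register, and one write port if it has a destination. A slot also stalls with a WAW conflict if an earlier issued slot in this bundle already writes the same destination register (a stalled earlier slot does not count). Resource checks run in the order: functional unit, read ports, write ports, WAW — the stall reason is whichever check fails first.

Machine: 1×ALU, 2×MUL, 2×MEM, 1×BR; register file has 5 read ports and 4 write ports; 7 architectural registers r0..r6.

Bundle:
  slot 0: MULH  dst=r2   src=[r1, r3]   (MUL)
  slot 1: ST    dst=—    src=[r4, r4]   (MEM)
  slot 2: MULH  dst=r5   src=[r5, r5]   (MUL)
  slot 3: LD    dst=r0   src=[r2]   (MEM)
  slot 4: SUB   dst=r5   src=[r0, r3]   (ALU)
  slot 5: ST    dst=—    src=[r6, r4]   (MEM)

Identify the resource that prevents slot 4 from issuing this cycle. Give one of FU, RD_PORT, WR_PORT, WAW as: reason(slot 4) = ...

reason(slot 4) = RD_PORT

#0 MUL src=r1,r3 dispatched  <A:1 Mu:1 Ld:2 B:1 rd:3 wr:3>
#1 MEM src=r4,r4 dispatched  <A:1 Mu:1 Ld:1 B:1 rd:2 wr:3>
#2 MUL src=r5,r5 dispatched  <A:1 Mu:0 Ld:1 B:1 rd:1 wr:2>
#3 MEM src=r2 dispatched  <A:1 Mu:0 Ld:0 B:1 rd:0 wr:1>
#4 ALU src=r0,r3 held:RD_PORT  <A:1 Mu:0 Ld:0 B:1 rd:0 wr:1>
#5 MEM src=r6,r4 held:FU  <A:1 Mu:0 Ld:0 B:1 rd:0 wr:1>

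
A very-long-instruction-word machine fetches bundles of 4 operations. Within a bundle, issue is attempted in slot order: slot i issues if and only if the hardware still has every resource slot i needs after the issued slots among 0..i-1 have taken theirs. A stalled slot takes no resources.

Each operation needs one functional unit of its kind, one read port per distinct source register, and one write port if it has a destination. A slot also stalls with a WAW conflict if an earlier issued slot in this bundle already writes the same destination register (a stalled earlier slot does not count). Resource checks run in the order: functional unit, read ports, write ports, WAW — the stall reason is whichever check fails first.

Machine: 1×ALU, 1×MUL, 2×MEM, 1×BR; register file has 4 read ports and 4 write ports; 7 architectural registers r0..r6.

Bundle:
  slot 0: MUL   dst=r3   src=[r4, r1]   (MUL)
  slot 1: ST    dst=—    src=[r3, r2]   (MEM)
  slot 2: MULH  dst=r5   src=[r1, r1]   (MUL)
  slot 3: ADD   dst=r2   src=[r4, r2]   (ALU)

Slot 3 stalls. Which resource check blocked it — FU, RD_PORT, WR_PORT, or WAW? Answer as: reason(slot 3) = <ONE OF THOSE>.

  0. MUL→r3 ⇒ go  {1A/0Mu/2Ld/1B | 2r 3w}
  1. MEM ⇒ go  {1A/0Mu/1Ld/1B | 0r 3w}
  2. MUL→r5 ⇒ no(FU)  {1A/0Mu/1Ld/1B | 0r 3w}
  3. ALU→r2 ⇒ no(RD_PORT)  {1A/0Mu/1Ld/1B | 0r 3w}

reason(slot 3) = RD_PORT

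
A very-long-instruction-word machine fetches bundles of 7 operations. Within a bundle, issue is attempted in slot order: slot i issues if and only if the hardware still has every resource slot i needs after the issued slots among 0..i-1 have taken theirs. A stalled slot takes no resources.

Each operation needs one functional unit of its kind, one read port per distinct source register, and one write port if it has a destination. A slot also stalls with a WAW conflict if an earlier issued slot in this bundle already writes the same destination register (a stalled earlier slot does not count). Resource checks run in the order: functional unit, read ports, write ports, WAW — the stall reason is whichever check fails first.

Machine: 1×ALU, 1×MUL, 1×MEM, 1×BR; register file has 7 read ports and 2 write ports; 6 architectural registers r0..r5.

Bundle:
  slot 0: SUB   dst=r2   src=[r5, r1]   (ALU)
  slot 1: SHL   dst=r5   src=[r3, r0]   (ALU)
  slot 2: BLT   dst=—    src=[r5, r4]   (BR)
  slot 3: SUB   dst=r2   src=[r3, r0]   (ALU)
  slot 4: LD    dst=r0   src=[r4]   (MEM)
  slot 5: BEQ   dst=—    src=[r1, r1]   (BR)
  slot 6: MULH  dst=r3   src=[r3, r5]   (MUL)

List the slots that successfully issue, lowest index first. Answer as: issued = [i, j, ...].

issued = [0, 2, 4]

#0 ALU src=r5,r1 dispatched  <A:0 Mu:1 Ld:1 B:1 rd:5 wr:1>
#1 ALU src=r3,r0 held:FU  <A:0 Mu:1 Ld:1 B:1 rd:5 wr:1>
#2 BR src=r5,r4 dispatched  <A:0 Mu:1 Ld:1 B:0 rd:3 wr:1>
#3 ALU src=r3,r0 held:FU  <A:0 Mu:1 Ld:1 B:0 rd:3 wr:1>
#4 MEM src=r4 dispatched  <A:0 Mu:1 Ld:0 B:0 rd:2 wr:0>
#5 BR src=r1,r1 held:FU  <A:0 Mu:1 Ld:0 B:0 rd:2 wr:0>
#6 MUL src=r3,r5 held:WR_PORT  <A:0 Mu:1 Ld:0 B:0 rd:2 wr:0>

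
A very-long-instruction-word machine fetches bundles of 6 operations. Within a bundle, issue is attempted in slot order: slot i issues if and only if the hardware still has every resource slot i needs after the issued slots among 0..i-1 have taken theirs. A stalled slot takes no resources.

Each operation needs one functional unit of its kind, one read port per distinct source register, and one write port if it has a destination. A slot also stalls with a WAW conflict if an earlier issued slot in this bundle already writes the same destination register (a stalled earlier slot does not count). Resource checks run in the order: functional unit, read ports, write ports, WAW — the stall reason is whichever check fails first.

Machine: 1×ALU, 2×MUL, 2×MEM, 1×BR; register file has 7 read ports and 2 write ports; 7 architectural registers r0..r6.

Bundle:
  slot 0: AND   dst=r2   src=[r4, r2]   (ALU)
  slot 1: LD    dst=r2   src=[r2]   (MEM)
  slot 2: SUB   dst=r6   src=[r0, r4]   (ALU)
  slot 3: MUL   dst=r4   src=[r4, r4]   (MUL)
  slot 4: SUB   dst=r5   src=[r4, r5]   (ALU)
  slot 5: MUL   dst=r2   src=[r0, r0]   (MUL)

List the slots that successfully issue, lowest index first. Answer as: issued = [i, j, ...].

issued = [0, 3]

[0] ALU needs rd=2 wr=1: ok; after: ALU=0 MUL=2 MEM=2 BR=1, R=5, W=1
[1] MEM needs rd=1 wr=1: WAW; after: ALU=0 MUL=2 MEM=2 BR=1, R=5, W=1
[2] ALU needs rd=2 wr=1: FU; after: ALU=0 MUL=2 MEM=2 BR=1, R=5, W=1
[3] MUL needs rd=1 wr=1: ok; after: ALU=0 MUL=1 MEM=2 BR=1, R=4, W=0
[4] ALU needs rd=2 wr=1: FU; after: ALU=0 MUL=1 MEM=2 BR=1, R=4, W=0
[5] MUL needs rd=1 wr=1: WR_PORT; after: ALU=0 MUL=1 MEM=2 BR=1, R=4, W=0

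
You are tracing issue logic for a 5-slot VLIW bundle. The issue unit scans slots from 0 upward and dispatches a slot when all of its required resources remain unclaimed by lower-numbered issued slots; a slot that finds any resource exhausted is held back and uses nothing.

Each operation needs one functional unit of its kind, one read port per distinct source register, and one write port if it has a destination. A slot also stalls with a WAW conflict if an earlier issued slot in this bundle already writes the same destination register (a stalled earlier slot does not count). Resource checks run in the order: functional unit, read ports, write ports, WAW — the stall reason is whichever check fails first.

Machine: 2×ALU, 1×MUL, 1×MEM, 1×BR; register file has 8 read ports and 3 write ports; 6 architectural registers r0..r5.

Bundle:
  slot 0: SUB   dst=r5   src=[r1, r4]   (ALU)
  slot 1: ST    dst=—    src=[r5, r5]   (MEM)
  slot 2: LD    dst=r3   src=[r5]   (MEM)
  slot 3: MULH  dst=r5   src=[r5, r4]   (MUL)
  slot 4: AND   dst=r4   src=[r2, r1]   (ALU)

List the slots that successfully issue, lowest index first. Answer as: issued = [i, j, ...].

(0) want 1×ALU +2rd +1wr — yes → AL1|MU1|ME1|BR1|rd6|wr2
(1) want 1×MEM +1rd +0wr — yes → AL1|MU1|ME0|BR1|rd5|wr2
(2) want 1×MEM +1rd +1wr — FU → AL1|MU1|ME0|BR1|rd5|wr2
(3) want 1×MUL +2rd +1wr — WAW → AL1|MU1|ME0|BR1|rd5|wr2
(4) want 1×ALU +2rd +1wr — yes → AL0|MU1|ME0|BR1|rd3|wr1

issued = [0, 1, 4]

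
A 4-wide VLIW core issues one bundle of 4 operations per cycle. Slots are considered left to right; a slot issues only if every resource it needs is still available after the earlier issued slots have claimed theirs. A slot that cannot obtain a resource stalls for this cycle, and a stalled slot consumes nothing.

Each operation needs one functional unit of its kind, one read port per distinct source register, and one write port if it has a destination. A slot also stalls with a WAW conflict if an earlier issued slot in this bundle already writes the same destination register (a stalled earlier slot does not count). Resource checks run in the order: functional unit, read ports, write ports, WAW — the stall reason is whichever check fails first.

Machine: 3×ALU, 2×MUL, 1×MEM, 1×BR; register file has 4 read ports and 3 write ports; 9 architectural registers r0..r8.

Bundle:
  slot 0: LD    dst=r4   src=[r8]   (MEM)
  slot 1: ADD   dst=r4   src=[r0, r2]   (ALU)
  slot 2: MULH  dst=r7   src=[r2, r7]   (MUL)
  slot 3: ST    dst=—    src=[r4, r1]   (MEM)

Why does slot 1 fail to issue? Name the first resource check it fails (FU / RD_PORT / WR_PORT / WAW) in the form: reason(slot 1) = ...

reason(slot 1) = WAW

(0) want 1×MEM +1rd +1wr — yes → AL3|MU2|ME0|BR1|rd3|wr2
(1) want 1×ALU +2rd +1wr — WAW → AL3|MU2|ME0|BR1|rd3|wr2
(2) want 1×MUL +2rd +1wr — yes → AL3|MU1|ME0|BR1|rd1|wr1
(3) want 1×MEM +2rd +0wr — FU → AL3|MU1|ME0|BR1|rd1|wr1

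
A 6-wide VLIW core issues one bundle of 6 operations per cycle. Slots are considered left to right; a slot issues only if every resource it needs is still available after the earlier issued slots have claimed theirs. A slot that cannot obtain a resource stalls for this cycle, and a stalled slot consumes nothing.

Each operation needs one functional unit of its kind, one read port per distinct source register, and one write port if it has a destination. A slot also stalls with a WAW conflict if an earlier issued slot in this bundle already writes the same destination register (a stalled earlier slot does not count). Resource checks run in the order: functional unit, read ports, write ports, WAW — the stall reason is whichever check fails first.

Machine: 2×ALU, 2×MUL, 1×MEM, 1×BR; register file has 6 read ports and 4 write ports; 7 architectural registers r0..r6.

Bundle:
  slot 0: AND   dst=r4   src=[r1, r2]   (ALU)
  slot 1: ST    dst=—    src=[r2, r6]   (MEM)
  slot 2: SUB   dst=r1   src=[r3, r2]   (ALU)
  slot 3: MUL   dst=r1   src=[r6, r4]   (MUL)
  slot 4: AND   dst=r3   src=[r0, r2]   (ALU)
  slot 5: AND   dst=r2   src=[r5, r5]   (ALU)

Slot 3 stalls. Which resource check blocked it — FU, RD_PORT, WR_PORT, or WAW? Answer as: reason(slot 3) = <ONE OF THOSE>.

reason(slot 3) = RD_PORT

slot 0 (ALU): ISSUE — free A1,Mu2,Ld1,B1 rp4 wp3
slot 1 (MEM): ISSUE — free A1,Mu2,Ld0,B1 rp2 wp3
slot 2 (ALU): ISSUE — free A0,Mu2,Ld0,B1 rp0 wp2
slot 3 (MUL): stall RD_PORT — free A0,Mu2,Ld0,B1 rp0 wp2
slot 4 (ALU): stall FU — free A0,Mu2,Ld0,B1 rp0 wp2
slot 5 (ALU): stall FU — free A0,Mu2,Ld0,B1 rp0 wp2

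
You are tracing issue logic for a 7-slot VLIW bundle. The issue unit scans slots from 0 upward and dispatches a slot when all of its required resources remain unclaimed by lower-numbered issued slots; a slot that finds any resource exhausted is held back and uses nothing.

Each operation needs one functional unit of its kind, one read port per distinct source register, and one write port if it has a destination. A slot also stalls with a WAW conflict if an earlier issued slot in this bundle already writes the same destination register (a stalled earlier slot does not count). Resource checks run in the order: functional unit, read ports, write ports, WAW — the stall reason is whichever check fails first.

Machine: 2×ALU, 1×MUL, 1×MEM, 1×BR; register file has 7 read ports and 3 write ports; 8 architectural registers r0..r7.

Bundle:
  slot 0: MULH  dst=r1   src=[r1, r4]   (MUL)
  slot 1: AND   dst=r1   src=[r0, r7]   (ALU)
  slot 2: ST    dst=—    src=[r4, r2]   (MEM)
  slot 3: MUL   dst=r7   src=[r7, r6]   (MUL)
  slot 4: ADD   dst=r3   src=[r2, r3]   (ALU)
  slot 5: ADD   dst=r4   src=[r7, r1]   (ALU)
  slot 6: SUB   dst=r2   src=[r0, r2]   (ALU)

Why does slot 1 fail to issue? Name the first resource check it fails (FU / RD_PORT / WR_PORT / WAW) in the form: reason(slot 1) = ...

reason(slot 1) = WAW

  0. MUL→r1 ⇒ go  {2A/0Mu/1Ld/1B | 5r 2w}
  1. ALU→r1 ⇒ no(WAW)  {2A/0Mu/1Ld/1B | 5r 2w}
  2. MEM ⇒ go  {2A/0Mu/0Ld/1B | 3r 2w}
  3. MUL→r7 ⇒ no(FU)  {2A/0Mu/0Ld/1B | 3r 2w}
  4. ALU→r3 ⇒ go  {1A/0Mu/0Ld/1B | 1r 1w}
  5. ALU→r4 ⇒ no(RD_PORT)  {1A/0Mu/0Ld/1B | 1r 1w}
  6. ALU→r2 ⇒ no(RD_PORT)  {1A/0Mu/0Ld/1B | 1r 1w}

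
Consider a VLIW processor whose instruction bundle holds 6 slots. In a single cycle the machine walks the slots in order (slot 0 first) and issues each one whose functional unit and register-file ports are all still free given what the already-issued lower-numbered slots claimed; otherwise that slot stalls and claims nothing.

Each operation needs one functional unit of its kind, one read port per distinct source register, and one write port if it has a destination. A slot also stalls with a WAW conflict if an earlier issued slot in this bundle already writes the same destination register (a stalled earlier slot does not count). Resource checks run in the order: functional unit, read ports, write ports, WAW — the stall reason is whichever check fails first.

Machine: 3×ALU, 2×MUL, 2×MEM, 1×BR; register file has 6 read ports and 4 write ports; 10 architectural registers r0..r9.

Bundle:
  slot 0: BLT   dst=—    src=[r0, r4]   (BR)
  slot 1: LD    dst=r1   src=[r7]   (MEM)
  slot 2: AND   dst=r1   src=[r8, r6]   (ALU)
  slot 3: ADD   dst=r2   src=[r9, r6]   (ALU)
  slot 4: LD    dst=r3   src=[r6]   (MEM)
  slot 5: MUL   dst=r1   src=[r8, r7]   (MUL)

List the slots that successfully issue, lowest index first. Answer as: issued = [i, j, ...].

  0. BR ⇒ go  {3A/2Mu/2Ld/0B | 4r 4w}
  1. MEM→r1 ⇒ go  {3A/2Mu/1Ld/0B | 3r 3w}
  2. ALU→r1 ⇒ no(WAW)  {3A/2Mu/1Ld/0B | 3r 3w}
  3. ALU→r2 ⇒ go  {2A/2Mu/1Ld/0B | 1r 2w}
  4. MEM→r3 ⇒ go  {2A/2Mu/0Ld/0B | 0r 1w}
  5. MUL→r1 ⇒ no(RD_PORT)  {2A/2Mu/0Ld/0B | 0r 1w}

issued = [0, 1, 3, 4]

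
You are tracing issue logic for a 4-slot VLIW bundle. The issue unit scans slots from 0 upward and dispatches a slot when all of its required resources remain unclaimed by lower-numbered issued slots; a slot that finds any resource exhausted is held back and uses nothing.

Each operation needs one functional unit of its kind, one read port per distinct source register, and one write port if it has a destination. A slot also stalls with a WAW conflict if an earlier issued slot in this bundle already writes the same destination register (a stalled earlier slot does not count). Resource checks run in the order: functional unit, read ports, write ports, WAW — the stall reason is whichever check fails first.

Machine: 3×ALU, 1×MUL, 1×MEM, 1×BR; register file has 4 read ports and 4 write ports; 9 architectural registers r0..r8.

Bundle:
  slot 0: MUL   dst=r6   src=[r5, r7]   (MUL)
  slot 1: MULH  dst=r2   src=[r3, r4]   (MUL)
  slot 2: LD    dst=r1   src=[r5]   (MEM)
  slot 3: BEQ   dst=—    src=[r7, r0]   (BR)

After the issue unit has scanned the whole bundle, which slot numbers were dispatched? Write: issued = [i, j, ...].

#0 MUL src=r5,r7 dispatched  <A:3 Mu:0 Ld:1 B:1 rd:2 wr:3>
#1 MUL src=r3,r4 held:FU  <A:3 Mu:0 Ld:1 B:1 rd:2 wr:3>
#2 MEM src=r5 dispatched  <A:3 Mu:0 Ld:0 B:1 rd:1 wr:2>
#3 BR src=r7,r0 held:RD_PORT  <A:3 Mu:0 Ld:0 B:1 rd:1 wr:2>

issued = [0, 2]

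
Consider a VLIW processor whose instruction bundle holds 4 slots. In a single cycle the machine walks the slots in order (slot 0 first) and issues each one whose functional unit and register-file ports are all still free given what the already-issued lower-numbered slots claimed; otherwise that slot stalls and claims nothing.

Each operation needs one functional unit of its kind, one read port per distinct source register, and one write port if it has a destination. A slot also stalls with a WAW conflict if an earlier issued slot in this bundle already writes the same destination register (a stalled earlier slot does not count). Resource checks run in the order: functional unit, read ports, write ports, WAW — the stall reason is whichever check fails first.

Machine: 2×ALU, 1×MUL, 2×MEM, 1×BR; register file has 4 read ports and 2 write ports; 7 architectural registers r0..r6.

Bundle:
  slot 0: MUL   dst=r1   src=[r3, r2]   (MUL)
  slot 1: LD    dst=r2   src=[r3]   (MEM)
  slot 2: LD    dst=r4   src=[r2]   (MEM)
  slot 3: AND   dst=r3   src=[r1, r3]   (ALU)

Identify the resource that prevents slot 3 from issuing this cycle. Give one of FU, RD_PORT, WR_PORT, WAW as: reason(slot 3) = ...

reason(slot 3) = RD_PORT

[0] MUL needs rd=2 wr=1: ok; after: ALU=2 MUL=0 MEM=2 BR=1, R=2, W=1
[1] MEM needs rd=1 wr=1: ok; after: ALU=2 MUL=0 MEM=1 BR=1, R=1, W=0
[2] MEM needs rd=1 wr=1: WR_PORT; after: ALU=2 MUL=0 MEM=1 BR=1, R=1, W=0
[3] ALU needs rd=2 wr=1: RD_PORT; after: ALU=2 MUL=0 MEM=1 BR=1, R=1, W=0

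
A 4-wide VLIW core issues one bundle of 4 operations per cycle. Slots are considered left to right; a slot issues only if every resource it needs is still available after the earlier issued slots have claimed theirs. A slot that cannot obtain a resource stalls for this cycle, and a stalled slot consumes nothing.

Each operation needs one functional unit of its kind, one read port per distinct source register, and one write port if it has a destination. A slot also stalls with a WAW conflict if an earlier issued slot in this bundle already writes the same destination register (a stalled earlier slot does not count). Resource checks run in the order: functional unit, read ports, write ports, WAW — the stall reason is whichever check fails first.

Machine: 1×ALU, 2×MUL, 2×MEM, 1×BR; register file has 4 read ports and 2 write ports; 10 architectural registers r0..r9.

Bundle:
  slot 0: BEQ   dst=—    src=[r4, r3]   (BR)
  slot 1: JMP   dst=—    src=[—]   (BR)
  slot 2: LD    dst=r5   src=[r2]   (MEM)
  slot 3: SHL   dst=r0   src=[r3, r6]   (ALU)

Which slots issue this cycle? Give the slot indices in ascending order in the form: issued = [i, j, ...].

(0) want 1×BR +2rd +0wr — yes → AL1|MU2|ME2|BR0|rd2|wr2
(1) want 1×BR +0rd +0wr — FU → AL1|MU2|ME2|BR0|rd2|wr2
(2) want 1×MEM +1rd +1wr — yes → AL1|MU2|ME1|BR0|rd1|wr1
(3) want 1×ALU +2rd +1wr — RD_PORT → AL1|MU2|ME1|BR0|rd1|wr1

issued = [0, 2]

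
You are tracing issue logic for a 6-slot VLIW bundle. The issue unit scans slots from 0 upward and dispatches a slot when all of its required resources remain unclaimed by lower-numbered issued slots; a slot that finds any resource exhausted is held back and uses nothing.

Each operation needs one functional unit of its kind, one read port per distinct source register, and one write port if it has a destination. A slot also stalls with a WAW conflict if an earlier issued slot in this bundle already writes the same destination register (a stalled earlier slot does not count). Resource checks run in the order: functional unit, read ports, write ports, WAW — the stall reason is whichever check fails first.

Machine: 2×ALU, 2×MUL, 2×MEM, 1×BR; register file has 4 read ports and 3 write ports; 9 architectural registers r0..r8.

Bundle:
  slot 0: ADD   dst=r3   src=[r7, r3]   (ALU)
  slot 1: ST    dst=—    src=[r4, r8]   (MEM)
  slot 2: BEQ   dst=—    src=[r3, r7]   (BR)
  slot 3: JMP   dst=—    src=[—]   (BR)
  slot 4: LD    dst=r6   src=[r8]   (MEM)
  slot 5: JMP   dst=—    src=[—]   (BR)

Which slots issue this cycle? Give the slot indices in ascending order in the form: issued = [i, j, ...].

#0 ALU src=r7,r3 dispatched  <A:1 Mu:2 Ld:2 B:1 rd:2 wr:2>
#1 MEM src=r4,r8 dispatched  <A:1 Mu:2 Ld:1 B:1 rd:0 wr:2>
#2 BR src=r3,r7 held:RD_PORT  <A:1 Mu:2 Ld:1 B:1 rd:0 wr:2>
#3 BR src=- dispatched  <A:1 Mu:2 Ld:1 B:0 rd:0 wr:2>
#4 MEM src=r8 held:RD_PORT  <A:1 Mu:2 Ld:1 B:0 rd:0 wr:2>
#5 BR src=- held:FU  <A:1 Mu:2 Ld:1 B:0 rd:0 wr:2>

issued = [0, 1, 3]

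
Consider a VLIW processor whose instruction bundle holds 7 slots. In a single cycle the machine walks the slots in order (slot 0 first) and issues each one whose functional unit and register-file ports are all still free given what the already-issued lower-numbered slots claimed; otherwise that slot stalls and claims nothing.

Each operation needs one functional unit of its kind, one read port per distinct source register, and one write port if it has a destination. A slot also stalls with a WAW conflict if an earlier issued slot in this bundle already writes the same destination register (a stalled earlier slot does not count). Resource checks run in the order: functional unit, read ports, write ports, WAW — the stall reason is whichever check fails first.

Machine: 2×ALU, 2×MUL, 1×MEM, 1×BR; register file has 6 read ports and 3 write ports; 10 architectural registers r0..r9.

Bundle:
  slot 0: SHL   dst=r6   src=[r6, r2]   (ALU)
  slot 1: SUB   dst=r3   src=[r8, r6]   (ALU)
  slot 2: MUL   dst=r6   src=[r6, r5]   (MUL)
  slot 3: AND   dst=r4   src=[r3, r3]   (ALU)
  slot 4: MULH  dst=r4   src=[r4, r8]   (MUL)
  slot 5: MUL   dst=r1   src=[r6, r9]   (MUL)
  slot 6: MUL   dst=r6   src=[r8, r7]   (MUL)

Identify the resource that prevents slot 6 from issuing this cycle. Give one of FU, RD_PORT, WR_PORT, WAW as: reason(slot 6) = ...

  0. ALU→r6 ⇒ go  {1A/2Mu/1Ld/1B | 4r 2w}
  1. ALU→r3 ⇒ go  {0A/2Mu/1Ld/1B | 2r 1w}
  2. MUL→r6 ⇒ no(WAW)  {0A/2Mu/1Ld/1B | 2r 1w}
  3. ALU→r4 ⇒ no(FU)  {0A/2Mu/1Ld/1B | 2r 1w}
  4. MUL→r4 ⇒ go  {0A/1Mu/1Ld/1B | 0r 0w}
  5. MUL→r1 ⇒ no(RD_PORT)  {0A/1Mu/1Ld/1B | 0r 0w}
  6. MUL→r6 ⇒ no(RD_PORT)  {0A/1Mu/1Ld/1B | 0r 0w}

reason(slot 6) = RD_PORT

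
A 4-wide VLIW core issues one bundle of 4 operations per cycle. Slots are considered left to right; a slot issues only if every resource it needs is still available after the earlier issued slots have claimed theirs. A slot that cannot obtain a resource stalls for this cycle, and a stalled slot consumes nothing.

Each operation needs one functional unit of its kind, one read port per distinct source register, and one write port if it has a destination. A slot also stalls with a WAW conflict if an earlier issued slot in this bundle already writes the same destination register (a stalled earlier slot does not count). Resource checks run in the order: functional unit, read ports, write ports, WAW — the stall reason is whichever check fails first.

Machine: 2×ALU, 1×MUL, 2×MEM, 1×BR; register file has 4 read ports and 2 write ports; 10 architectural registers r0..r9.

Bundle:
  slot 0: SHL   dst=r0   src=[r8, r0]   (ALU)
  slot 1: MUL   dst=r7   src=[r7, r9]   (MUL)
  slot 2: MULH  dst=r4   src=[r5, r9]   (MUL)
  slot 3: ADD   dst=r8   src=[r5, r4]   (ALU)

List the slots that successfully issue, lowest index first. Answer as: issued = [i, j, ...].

  0. ALU→r0 ⇒ go  {1A/1Mu/2Ld/1B | 2r 1w}
  1. MUL→r7 ⇒ go  {1A/0Mu/2Ld/1B | 0r 0w}
  2. MUL→r4 ⇒ no(FU)  {1A/0Mu/2Ld/1B | 0r 0w}
  3. ALU→r8 ⇒ no(RD_PORT)  {1A/0Mu/2Ld/1B | 0r 0w}

issued = [0, 1]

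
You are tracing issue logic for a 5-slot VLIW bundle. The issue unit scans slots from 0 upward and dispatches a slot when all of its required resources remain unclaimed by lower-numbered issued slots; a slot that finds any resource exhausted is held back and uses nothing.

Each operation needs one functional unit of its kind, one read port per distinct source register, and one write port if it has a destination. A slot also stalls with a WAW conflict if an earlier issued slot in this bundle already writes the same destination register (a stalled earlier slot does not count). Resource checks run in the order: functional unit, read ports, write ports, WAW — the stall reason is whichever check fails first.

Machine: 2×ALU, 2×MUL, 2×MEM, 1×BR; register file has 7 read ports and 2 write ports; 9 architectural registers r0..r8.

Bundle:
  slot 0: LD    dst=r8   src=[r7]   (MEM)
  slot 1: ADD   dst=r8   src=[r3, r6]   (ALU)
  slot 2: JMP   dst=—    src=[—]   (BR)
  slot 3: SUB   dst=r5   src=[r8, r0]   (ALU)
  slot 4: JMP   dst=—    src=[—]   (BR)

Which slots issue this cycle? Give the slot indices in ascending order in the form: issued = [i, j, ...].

  0. MEM→r8 ⇒ go  {2A/2Mu/1Ld/1B | 6r 1w}
  1. ALU→r8 ⇒ no(WAW)  {2A/2Mu/1Ld/1B | 6r 1w}
  2. BR ⇒ go  {2A/2Mu/1Ld/0B | 6r 1w}
  3. ALU→r5 ⇒ go  {1A/2Mu/1Ld/0B | 4r 0w}
  4. BR ⇒ no(FU)  {1A/2Mu/1Ld/0B | 4r 0w}

issued = [0, 2, 3]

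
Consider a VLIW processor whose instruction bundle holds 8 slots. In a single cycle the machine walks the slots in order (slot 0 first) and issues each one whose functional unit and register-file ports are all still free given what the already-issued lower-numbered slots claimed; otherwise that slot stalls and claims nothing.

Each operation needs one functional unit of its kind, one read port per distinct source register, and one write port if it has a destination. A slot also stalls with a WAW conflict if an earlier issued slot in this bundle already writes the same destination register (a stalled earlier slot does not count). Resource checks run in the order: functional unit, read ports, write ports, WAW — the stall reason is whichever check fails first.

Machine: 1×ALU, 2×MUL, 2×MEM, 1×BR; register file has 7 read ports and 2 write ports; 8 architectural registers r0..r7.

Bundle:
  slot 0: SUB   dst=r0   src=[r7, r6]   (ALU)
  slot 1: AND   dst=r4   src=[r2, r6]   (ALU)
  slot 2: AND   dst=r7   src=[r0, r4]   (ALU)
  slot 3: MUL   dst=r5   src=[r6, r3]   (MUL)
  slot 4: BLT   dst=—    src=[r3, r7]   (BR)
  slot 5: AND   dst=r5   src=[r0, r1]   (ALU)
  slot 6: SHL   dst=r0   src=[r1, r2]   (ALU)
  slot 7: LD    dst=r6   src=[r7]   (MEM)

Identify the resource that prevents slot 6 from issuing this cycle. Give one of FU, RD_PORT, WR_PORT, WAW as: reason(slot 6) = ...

reason(slot 6) = FU

  0. ALU→r0 ⇒ go  {0A/2Mu/2Ld/1B | 5r 1w}
  1. ALU→r4 ⇒ no(FU)  {0A/2Mu/2Ld/1B | 5r 1w}
  2. ALU→r7 ⇒ no(FU)  {0A/2Mu/2Ld/1B | 5r 1w}
  3. MUL→r5 ⇒ go  {0A/1Mu/2Ld/1B | 3r 0w}
  4. BR ⇒ go  {0A/1Mu/2Ld/0B | 1r 0w}
  5. ALU→r5 ⇒ no(FU)  {0A/1Mu/2Ld/0B | 1r 0w}
  6. ALU→r0 ⇒ no(FU)  {0A/1Mu/2Ld/0B | 1r 0w}
  7. MEM→r6 ⇒ no(WR_PORT)  {0A/1Mu/2Ld/0B | 1r 0w}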